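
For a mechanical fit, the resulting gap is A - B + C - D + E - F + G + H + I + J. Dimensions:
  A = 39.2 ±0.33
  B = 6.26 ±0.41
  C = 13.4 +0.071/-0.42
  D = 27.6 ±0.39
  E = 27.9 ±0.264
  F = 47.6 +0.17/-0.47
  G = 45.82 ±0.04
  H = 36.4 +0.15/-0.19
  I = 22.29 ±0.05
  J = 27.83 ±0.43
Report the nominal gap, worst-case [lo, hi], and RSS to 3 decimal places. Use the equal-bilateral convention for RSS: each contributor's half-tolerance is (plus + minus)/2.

Stack each dimension's contribution:
  +A: nom +39.200 → Σnom=39.200; wc +0.330/-0.330 → slack +0.330/-0.330; half-tol=0.330, Σhalf²=0.108900
  -B: nom -6.260 → Σnom=32.940; wc +0.410/-0.410 → slack +0.740/-0.740; half-tol=0.410, Σhalf²=0.277000
  +C: nom +13.400 → Σnom=46.340; wc +0.071/-0.420 → slack +0.811/-1.160; half-tol=0.245, Σhalf²=0.337270
  -D: nom -27.600 → Σnom=18.740; wc +0.390/-0.390 → slack +1.201/-1.550; half-tol=0.390, Σhalf²=0.489370
  +E: nom +27.900 → Σnom=46.640; wc +0.264/-0.264 → slack +1.465/-1.814; half-tol=0.264, Σhalf²=0.559066
  -F: nom -47.600 → Σnom=-0.960; wc +0.470/-0.170 → slack +1.935/-1.984; half-tol=0.320, Σhalf²=0.661466
  +G: nom +45.820 → Σnom=44.860; wc +0.040/-0.040 → slack +1.975/-2.024; half-tol=0.040, Σhalf²=0.663066
  +H: nom +36.400 → Σnom=81.260; wc +0.150/-0.190 → slack +2.125/-2.214; half-tol=0.170, Σhalf²=0.691966
  +I: nom +22.290 → Σnom=103.550; wc +0.050/-0.050 → slack +2.175/-2.264; half-tol=0.050, Σhalf²=0.694466
  +J: nom +27.830 → Σnom=131.380; wc +0.430/-0.430 → slack +2.605/-2.694; half-tol=0.430, Σhalf²=0.879366
Nominal = 131.380. Worst-case = [131.380 - 2.694, 131.380 + 2.605] = [128.686, 133.985]. RSS = √0.879366 = 0.938.

nominal=131.380 wc=[128.686,133.985] rss=0.938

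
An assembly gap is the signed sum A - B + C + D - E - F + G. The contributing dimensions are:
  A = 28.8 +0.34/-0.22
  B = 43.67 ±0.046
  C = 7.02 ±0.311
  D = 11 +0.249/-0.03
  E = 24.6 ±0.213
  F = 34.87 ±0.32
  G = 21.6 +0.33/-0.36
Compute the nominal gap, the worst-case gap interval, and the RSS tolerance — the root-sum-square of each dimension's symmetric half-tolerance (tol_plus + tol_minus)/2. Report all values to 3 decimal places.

nominal=-34.720 wc=[-36.220,-32.911] rss=0.681

Stack each dimension's contribution:
  +A: nom +28.800 → Σnom=28.800; wc +0.340/-0.220 → slack +0.340/-0.220; half-tol=0.280, Σhalf²=0.078400
  -B: nom -43.670 → Σnom=-14.870; wc +0.046/-0.046 → slack +0.386/-0.266; half-tol=0.046, Σhalf²=0.080516
  +C: nom +7.020 → Σnom=-7.850; wc +0.311/-0.311 → slack +0.697/-0.577; half-tol=0.311, Σhalf²=0.177237
  +D: nom +11.000 → Σnom=3.150; wc +0.249/-0.030 → slack +0.946/-0.607; half-tol=0.140, Σhalf²=0.196697
  -E: nom -24.600 → Σnom=-21.450; wc +0.213/-0.213 → slack +1.159/-0.820; half-tol=0.213, Σhalf²=0.242066
  -F: nom -34.870 → Σnom=-56.320; wc +0.320/-0.320 → slack +1.479/-1.140; half-tol=0.320, Σhalf²=0.344466
  +G: nom +21.600 → Σnom=-34.720; wc +0.330/-0.360 → slack +1.809/-1.500; half-tol=0.345, Σhalf²=0.463491
Nominal = -34.720. Worst-case = [-34.720 - 1.500, -34.720 + 1.809] = [-36.220, -32.911]. RSS = √0.463491 = 0.681.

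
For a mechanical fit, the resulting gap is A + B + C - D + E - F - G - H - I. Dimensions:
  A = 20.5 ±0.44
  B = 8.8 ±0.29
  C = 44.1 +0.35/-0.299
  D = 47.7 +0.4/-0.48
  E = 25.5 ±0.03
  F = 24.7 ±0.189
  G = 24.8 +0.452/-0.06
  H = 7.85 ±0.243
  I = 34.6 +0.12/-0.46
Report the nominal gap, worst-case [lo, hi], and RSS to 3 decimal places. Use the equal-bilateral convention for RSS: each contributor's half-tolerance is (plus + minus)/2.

nominal=-40.750 wc=[-43.213,-38.208] rss=0.907

Stack each dimension's contribution:
  +A: nom +20.500 → Σnom=20.500; wc +0.440/-0.440 → slack +0.440/-0.440; half-tol=0.440, Σhalf²=0.193600
  +B: nom +8.800 → Σnom=29.300; wc +0.290/-0.290 → slack +0.730/-0.730; half-tol=0.290, Σhalf²=0.277700
  +C: nom +44.100 → Σnom=73.400; wc +0.350/-0.299 → slack +1.080/-1.029; half-tol=0.325, Σhalf²=0.383000
  -D: nom -47.700 → Σnom=25.700; wc +0.480/-0.400 → slack +1.560/-1.429; half-tol=0.440, Σhalf²=0.576600
  +E: nom +25.500 → Σnom=51.200; wc +0.030/-0.030 → slack +1.590/-1.459; half-tol=0.030, Σhalf²=0.577500
  -F: nom -24.700 → Σnom=26.500; wc +0.189/-0.189 → slack +1.779/-1.648; half-tol=0.189, Σhalf²=0.613221
  -G: nom -24.800 → Σnom=1.700; wc +0.060/-0.452 → slack +1.839/-2.100; half-tol=0.256, Σhalf²=0.678757
  -H: nom -7.850 → Σnom=-6.150; wc +0.243/-0.243 → slack +2.082/-2.343; half-tol=0.243, Σhalf²=0.737806
  -I: nom -34.600 → Σnom=-40.750; wc +0.460/-0.120 → slack +2.542/-2.463; half-tol=0.290, Σhalf²=0.821906
Nominal = -40.750. Worst-case = [-40.750 - 2.463, -40.750 + 2.542] = [-43.213, -38.208]. RSS = √0.821906 = 0.907.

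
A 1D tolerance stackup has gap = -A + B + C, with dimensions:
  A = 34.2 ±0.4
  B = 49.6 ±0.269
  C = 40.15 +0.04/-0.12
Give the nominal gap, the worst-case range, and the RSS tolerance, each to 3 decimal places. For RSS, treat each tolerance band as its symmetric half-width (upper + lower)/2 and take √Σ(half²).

nominal=55.550 wc=[54.761,56.259] rss=0.489

Stack each dimension's contribution:
  -A: nom -34.200 → Σnom=-34.200; wc +0.400/-0.400 → slack +0.400/-0.400; half-tol=0.400, Σhalf²=0.160000
  +B: nom +49.600 → Σnom=15.400; wc +0.269/-0.269 → slack +0.669/-0.669; half-tol=0.269, Σhalf²=0.232361
  +C: nom +40.150 → Σnom=55.550; wc +0.040/-0.120 → slack +0.709/-0.789; half-tol=0.080, Σhalf²=0.238761
Nominal = 55.550. Worst-case = [55.550 - 0.789, 55.550 + 0.709] = [54.761, 56.259]. RSS = √0.238761 = 0.489.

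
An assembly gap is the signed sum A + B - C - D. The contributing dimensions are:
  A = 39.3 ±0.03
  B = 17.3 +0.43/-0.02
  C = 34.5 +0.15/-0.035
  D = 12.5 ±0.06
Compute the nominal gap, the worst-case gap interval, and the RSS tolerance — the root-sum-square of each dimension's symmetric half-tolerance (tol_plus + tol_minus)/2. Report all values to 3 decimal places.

nominal=9.600 wc=[9.340,10.155] rss=0.252

Stack each dimension's contribution:
  +A: nom +39.300 → Σnom=39.300; wc +0.030/-0.030 → slack +0.030/-0.030; half-tol=0.030, Σhalf²=0.000900
  +B: nom +17.300 → Σnom=56.600; wc +0.430/-0.020 → slack +0.460/-0.050; half-tol=0.225, Σhalf²=0.051525
  -C: nom -34.500 → Σnom=22.100; wc +0.035/-0.150 → slack +0.495/-0.200; half-tol=0.092, Σhalf²=0.060081
  -D: nom -12.500 → Σnom=9.600; wc +0.060/-0.060 → slack +0.555/-0.260; half-tol=0.060, Σhalf²=0.063681
Nominal = 9.600. Worst-case = [9.600 - 0.260, 9.600 + 0.555] = [9.340, 10.155]. RSS = √0.063681 = 0.252.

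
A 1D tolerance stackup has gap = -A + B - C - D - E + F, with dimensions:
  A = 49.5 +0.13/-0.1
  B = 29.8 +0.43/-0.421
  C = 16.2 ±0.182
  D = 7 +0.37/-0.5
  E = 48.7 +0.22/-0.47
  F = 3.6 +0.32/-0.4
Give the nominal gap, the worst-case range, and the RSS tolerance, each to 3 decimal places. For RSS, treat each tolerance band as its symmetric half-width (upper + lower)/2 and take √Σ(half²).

nominal=-88.000 wc=[-89.723,-85.998] rss=0.816

Stack each dimension's contribution:
  -A: nom -49.500 → Σnom=-49.500; wc +0.100/-0.130 → slack +0.100/-0.130; half-tol=0.115, Σhalf²=0.013225
  +B: nom +29.800 → Σnom=-19.700; wc +0.430/-0.421 → slack +0.530/-0.551; half-tol=0.425, Σhalf²=0.194275
  -C: nom -16.200 → Σnom=-35.900; wc +0.182/-0.182 → slack +0.712/-0.733; half-tol=0.182, Σhalf²=0.227399
  -D: nom -7.000 → Σnom=-42.900; wc +0.500/-0.370 → slack +1.212/-1.103; half-tol=0.435, Σhalf²=0.416624
  -E: nom -48.700 → Σnom=-91.600; wc +0.470/-0.220 → slack +1.682/-1.323; half-tol=0.345, Σhalf²=0.535649
  +F: nom +3.600 → Σnom=-88.000; wc +0.320/-0.400 → slack +2.002/-1.723; half-tol=0.360, Σhalf²=0.665249
Nominal = -88.000. Worst-case = [-88.000 - 1.723, -88.000 + 2.002] = [-89.723, -85.998]. RSS = √0.665249 = 0.816.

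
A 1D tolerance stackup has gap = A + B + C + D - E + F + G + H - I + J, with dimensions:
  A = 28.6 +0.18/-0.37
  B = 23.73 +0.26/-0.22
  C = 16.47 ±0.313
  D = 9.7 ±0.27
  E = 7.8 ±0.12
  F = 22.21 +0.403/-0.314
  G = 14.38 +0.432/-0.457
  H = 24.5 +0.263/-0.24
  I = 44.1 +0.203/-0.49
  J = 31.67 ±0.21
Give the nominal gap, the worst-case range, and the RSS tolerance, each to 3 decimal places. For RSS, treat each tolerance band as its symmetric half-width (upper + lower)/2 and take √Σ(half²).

Stack each dimension's contribution:
  +A: nom +28.600 → Σnom=28.600; wc +0.180/-0.370 → slack +0.180/-0.370; half-tol=0.275, Σhalf²=0.075625
  +B: nom +23.730 → Σnom=52.330; wc +0.260/-0.220 → slack +0.440/-0.590; half-tol=0.240, Σhalf²=0.133225
  +C: nom +16.470 → Σnom=68.800; wc +0.313/-0.313 → slack +0.753/-0.903; half-tol=0.313, Σhalf²=0.231194
  +D: nom +9.700 → Σnom=78.500; wc +0.270/-0.270 → slack +1.023/-1.173; half-tol=0.270, Σhalf²=0.304094
  -E: nom -7.800 → Σnom=70.700; wc +0.120/-0.120 → slack +1.143/-1.293; half-tol=0.120, Σhalf²=0.318494
  +F: nom +22.210 → Σnom=92.910; wc +0.403/-0.314 → slack +1.546/-1.607; half-tol=0.359, Σhalf²=0.447016
  +G: nom +14.380 → Σnom=107.290; wc +0.432/-0.457 → slack +1.978/-2.064; half-tol=0.445, Σhalf²=0.644597
  +H: nom +24.500 → Σnom=131.790; wc +0.263/-0.240 → slack +2.241/-2.304; half-tol=0.252, Σhalf²=0.707849
  -I: nom -44.100 → Σnom=87.690; wc +0.490/-0.203 → slack +2.731/-2.507; half-tol=0.347, Σhalf²=0.827911
  +J: nom +31.670 → Σnom=119.360; wc +0.210/-0.210 → slack +2.941/-2.717; half-tol=0.210, Σhalf²=0.872011
Nominal = 119.360. Worst-case = [119.360 - 2.717, 119.360 + 2.941] = [116.643, 122.301]. RSS = √0.872011 = 0.934.

nominal=119.360 wc=[116.643,122.301] rss=0.934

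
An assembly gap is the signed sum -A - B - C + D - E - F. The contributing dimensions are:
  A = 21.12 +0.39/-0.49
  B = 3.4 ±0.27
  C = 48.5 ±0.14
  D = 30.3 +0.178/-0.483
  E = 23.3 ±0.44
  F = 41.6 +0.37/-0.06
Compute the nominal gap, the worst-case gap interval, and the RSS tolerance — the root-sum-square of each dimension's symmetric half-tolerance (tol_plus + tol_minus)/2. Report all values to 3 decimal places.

nominal=-107.620 wc=[-109.713,-106.042] rss=0.797

Stack each dimension's contribution:
  -A: nom -21.120 → Σnom=-21.120; wc +0.490/-0.390 → slack +0.490/-0.390; half-tol=0.440, Σhalf²=0.193600
  -B: nom -3.400 → Σnom=-24.520; wc +0.270/-0.270 → slack +0.760/-0.660; half-tol=0.270, Σhalf²=0.266500
  -C: nom -48.500 → Σnom=-73.020; wc +0.140/-0.140 → slack +0.900/-0.800; half-tol=0.140, Σhalf²=0.286100
  +D: nom +30.300 → Σnom=-42.720; wc +0.178/-0.483 → slack +1.078/-1.283; half-tol=0.331, Σhalf²=0.395330
  -E: nom -23.300 → Σnom=-66.020; wc +0.440/-0.440 → slack +1.518/-1.723; half-tol=0.440, Σhalf²=0.588930
  -F: nom -41.600 → Σnom=-107.620; wc +0.060/-0.370 → slack +1.578/-2.093; half-tol=0.215, Σhalf²=0.635155
Nominal = -107.620. Worst-case = [-107.620 - 2.093, -107.620 + 1.578] = [-109.713, -106.042]. RSS = √0.635155 = 0.797.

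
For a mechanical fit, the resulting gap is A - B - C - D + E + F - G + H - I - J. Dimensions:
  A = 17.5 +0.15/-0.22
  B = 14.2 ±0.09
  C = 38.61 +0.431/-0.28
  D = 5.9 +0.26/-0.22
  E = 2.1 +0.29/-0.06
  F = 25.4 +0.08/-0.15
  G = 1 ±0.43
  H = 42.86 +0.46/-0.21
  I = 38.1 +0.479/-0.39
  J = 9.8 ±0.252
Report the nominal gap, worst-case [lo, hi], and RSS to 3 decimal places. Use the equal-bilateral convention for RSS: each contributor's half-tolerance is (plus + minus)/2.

Stack each dimension's contribution:
  +A: nom +17.500 → Σnom=17.500; wc +0.150/-0.220 → slack +0.150/-0.220; half-tol=0.185, Σhalf²=0.034225
  -B: nom -14.200 → Σnom=3.300; wc +0.090/-0.090 → slack +0.240/-0.310; half-tol=0.090, Σhalf²=0.042325
  -C: nom -38.610 → Σnom=-35.310; wc +0.280/-0.431 → slack +0.520/-0.741; half-tol=0.356, Σhalf²=0.168705
  -D: nom -5.900 → Σnom=-41.210; wc +0.220/-0.260 → slack +0.740/-1.001; half-tol=0.240, Σhalf²=0.226305
  +E: nom +2.100 → Σnom=-39.110; wc +0.290/-0.060 → slack +1.030/-1.061; half-tol=0.175, Σhalf²=0.256930
  +F: nom +25.400 → Σnom=-13.710; wc +0.080/-0.150 → slack +1.110/-1.211; half-tol=0.115, Σhalf²=0.270155
  -G: nom -1.000 → Σnom=-14.710; wc +0.430/-0.430 → slack +1.540/-1.641; half-tol=0.430, Σhalf²=0.455055
  +H: nom +42.860 → Σnom=28.150; wc +0.460/-0.210 → slack +2.000/-1.851; half-tol=0.335, Σhalf²=0.567280
  -I: nom -38.100 → Σnom=-9.950; wc +0.390/-0.479 → slack +2.390/-2.330; half-tol=0.434, Σhalf²=0.756071
  -J: nom -9.800 → Σnom=-19.750; wc +0.252/-0.252 → slack +2.642/-2.582; half-tol=0.252, Σhalf²=0.819575
Nominal = -19.750. Worst-case = [-19.750 - 2.582, -19.750 + 2.642] = [-22.332, -17.108]. RSS = √0.819575 = 0.905.

nominal=-19.750 wc=[-22.332,-17.108] rss=0.905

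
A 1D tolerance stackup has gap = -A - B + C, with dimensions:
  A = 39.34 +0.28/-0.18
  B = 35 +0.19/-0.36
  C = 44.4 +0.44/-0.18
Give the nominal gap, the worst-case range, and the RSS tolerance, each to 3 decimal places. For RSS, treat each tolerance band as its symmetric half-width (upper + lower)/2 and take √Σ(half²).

nominal=-29.940 wc=[-30.590,-28.960] rss=0.474

Stack each dimension's contribution:
  -A: nom -39.340 → Σnom=-39.340; wc +0.180/-0.280 → slack +0.180/-0.280; half-tol=0.230, Σhalf²=0.052900
  -B: nom -35.000 → Σnom=-74.340; wc +0.360/-0.190 → slack +0.540/-0.470; half-tol=0.275, Σhalf²=0.128525
  +C: nom +44.400 → Σnom=-29.940; wc +0.440/-0.180 → slack +0.980/-0.650; half-tol=0.310, Σhalf²=0.224625
Nominal = -29.940. Worst-case = [-29.940 - 0.650, -29.940 + 0.980] = [-30.590, -28.960]. RSS = √0.224625 = 0.474.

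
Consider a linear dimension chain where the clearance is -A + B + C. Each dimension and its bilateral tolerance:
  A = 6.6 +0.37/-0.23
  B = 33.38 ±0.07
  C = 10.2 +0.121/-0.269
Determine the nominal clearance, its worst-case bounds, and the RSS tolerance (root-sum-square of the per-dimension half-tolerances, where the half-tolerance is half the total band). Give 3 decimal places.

nominal=36.980 wc=[36.271,37.401] rss=0.365

Stack each dimension's contribution:
  -A: nom -6.600 → Σnom=-6.600; wc +0.230/-0.370 → slack +0.230/-0.370; half-tol=0.300, Σhalf²=0.090000
  +B: nom +33.380 → Σnom=26.780; wc +0.070/-0.070 → slack +0.300/-0.440; half-tol=0.070, Σhalf²=0.094900
  +C: nom +10.200 → Σnom=36.980; wc +0.121/-0.269 → slack +0.421/-0.709; half-tol=0.195, Σhalf²=0.132925
Nominal = 36.980. Worst-case = [36.980 - 0.709, 36.980 + 0.421] = [36.271, 37.401]. RSS = √0.132925 = 0.365.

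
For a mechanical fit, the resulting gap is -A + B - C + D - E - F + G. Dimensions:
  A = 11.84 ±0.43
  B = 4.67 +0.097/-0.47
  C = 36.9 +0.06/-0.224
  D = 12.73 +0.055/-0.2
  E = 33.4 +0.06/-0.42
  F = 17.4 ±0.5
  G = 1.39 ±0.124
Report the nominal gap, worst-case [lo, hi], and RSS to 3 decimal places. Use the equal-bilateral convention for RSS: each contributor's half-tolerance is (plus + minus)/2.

nominal=-80.750 wc=[-82.594,-78.900] rss=0.790

Stack each dimension's contribution:
  -A: nom -11.840 → Σnom=-11.840; wc +0.430/-0.430 → slack +0.430/-0.430; half-tol=0.430, Σhalf²=0.184900
  +B: nom +4.670 → Σnom=-7.170; wc +0.097/-0.470 → slack +0.527/-0.900; half-tol=0.283, Σhalf²=0.265272
  -C: nom -36.900 → Σnom=-44.070; wc +0.224/-0.060 → slack +0.751/-0.960; half-tol=0.142, Σhalf²=0.285436
  +D: nom +12.730 → Σnom=-31.340; wc +0.055/-0.200 → slack +0.806/-1.160; half-tol=0.128, Σhalf²=0.301693
  -E: nom -33.400 → Σnom=-64.740; wc +0.420/-0.060 → slack +1.226/-1.220; half-tol=0.240, Σhalf²=0.359293
  -F: nom -17.400 → Σnom=-82.140; wc +0.500/-0.500 → slack +1.726/-1.720; half-tol=0.500, Σhalf²=0.609293
  +G: nom +1.390 → Σnom=-80.750; wc +0.124/-0.124 → slack +1.850/-1.844; half-tol=0.124, Σhalf²=0.624668
Nominal = -80.750. Worst-case = [-80.750 - 1.844, -80.750 + 1.850] = [-82.594, -78.900]. RSS = √0.624668 = 0.790.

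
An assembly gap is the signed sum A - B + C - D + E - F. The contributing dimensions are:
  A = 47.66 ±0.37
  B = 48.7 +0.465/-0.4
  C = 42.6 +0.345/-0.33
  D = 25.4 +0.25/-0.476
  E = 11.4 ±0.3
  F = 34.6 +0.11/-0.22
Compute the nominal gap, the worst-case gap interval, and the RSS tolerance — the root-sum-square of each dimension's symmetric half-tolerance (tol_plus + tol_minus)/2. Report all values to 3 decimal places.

Stack each dimension's contribution:
  +A: nom +47.660 → Σnom=47.660; wc +0.370/-0.370 → slack +0.370/-0.370; half-tol=0.370, Σhalf²=0.136900
  -B: nom -48.700 → Σnom=-1.040; wc +0.400/-0.465 → slack +0.770/-0.835; half-tol=0.432, Σhalf²=0.323956
  +C: nom +42.600 → Σnom=41.560; wc +0.345/-0.330 → slack +1.115/-1.165; half-tol=0.338, Σhalf²=0.437863
  -D: nom -25.400 → Σnom=16.160; wc +0.476/-0.250 → slack +1.591/-1.415; half-tol=0.363, Σhalf²=0.569632
  +E: nom +11.400 → Σnom=27.560; wc +0.300/-0.300 → slack +1.891/-1.715; half-tol=0.300, Σhalf²=0.659632
  -F: nom -34.600 → Σnom=-7.040; wc +0.220/-0.110 → slack +2.111/-1.825; half-tol=0.165, Σhalf²=0.686857
Nominal = -7.040. Worst-case = [-7.040 - 1.825, -7.040 + 2.111] = [-8.865, -4.929]. RSS = √0.686857 = 0.829.

nominal=-7.040 wc=[-8.865,-4.929] rss=0.829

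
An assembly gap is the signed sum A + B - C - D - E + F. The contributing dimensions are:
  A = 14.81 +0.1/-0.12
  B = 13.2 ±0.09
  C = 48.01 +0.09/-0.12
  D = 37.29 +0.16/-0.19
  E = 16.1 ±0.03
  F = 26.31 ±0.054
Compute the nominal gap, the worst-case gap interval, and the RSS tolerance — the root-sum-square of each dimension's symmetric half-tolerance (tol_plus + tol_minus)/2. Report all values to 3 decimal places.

Stack each dimension's contribution:
  +A: nom +14.810 → Σnom=14.810; wc +0.100/-0.120 → slack +0.100/-0.120; half-tol=0.110, Σhalf²=0.012100
  +B: nom +13.200 → Σnom=28.010; wc +0.090/-0.090 → slack +0.190/-0.210; half-tol=0.090, Σhalf²=0.020200
  -C: nom -48.010 → Σnom=-20.000; wc +0.120/-0.090 → slack +0.310/-0.300; half-tol=0.105, Σhalf²=0.031225
  -D: nom -37.290 → Σnom=-57.290; wc +0.190/-0.160 → slack +0.500/-0.460; half-tol=0.175, Σhalf²=0.061850
  -E: nom -16.100 → Σnom=-73.390; wc +0.030/-0.030 → slack +0.530/-0.490; half-tol=0.030, Σhalf²=0.062750
  +F: nom +26.310 → Σnom=-47.080; wc +0.054/-0.054 → slack +0.584/-0.544; half-tol=0.054, Σhalf²=0.065666
Nominal = -47.080. Worst-case = [-47.080 - 0.544, -47.080 + 0.584] = [-47.624, -46.496]. RSS = √0.065666 = 0.256.

nominal=-47.080 wc=[-47.624,-46.496] rss=0.256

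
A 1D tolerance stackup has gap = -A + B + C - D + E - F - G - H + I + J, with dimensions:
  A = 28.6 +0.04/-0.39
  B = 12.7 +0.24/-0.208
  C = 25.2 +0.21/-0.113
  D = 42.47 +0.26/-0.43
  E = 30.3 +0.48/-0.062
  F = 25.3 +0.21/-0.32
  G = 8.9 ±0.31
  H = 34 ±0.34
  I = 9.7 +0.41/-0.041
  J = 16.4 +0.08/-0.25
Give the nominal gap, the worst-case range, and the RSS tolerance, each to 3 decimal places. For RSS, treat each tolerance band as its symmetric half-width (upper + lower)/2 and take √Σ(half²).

Stack each dimension's contribution:
  -A: nom -28.600 → Σnom=-28.600; wc +0.390/-0.040 → slack +0.390/-0.040; half-tol=0.215, Σhalf²=0.046225
  +B: nom +12.700 → Σnom=-15.900; wc +0.240/-0.208 → slack +0.630/-0.248; half-tol=0.224, Σhalf²=0.096401
  +C: nom +25.200 → Σnom=9.300; wc +0.210/-0.113 → slack +0.840/-0.361; half-tol=0.162, Σhalf²=0.122483
  -D: nom -42.470 → Σnom=-33.170; wc +0.430/-0.260 → slack +1.270/-0.621; half-tol=0.345, Σhalf²=0.241508
  +E: nom +30.300 → Σnom=-2.870; wc +0.480/-0.062 → slack +1.750/-0.683; half-tol=0.271, Σhalf²=0.314949
  -F: nom -25.300 → Σnom=-28.170; wc +0.320/-0.210 → slack +2.070/-0.893; half-tol=0.265, Σhalf²=0.385174
  -G: nom -8.900 → Σnom=-37.070; wc +0.310/-0.310 → slack +2.380/-1.203; half-tol=0.310, Σhalf²=0.481274
  -H: nom -34.000 → Σnom=-71.070; wc +0.340/-0.340 → slack +2.720/-1.543; half-tol=0.340, Σhalf²=0.596874
  +I: nom +9.700 → Σnom=-61.370; wc +0.410/-0.041 → slack +3.130/-1.584; half-tol=0.225, Σhalf²=0.647724
  +J: nom +16.400 → Σnom=-44.970; wc +0.080/-0.250 → slack +3.210/-1.834; half-tol=0.165, Σhalf²=0.674949
Nominal = -44.970. Worst-case = [-44.970 - 1.834, -44.970 + 3.210] = [-46.804, -41.760]. RSS = √0.674949 = 0.822.

nominal=-44.970 wc=[-46.804,-41.760] rss=0.822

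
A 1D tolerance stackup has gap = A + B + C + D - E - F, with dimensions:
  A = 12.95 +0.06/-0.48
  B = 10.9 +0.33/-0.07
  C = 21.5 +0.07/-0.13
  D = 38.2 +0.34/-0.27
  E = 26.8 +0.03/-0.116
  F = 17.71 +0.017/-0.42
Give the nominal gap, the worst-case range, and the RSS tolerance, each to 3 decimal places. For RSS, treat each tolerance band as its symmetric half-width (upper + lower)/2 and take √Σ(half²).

nominal=39.040 wc=[38.043,40.376] rss=0.519

Stack each dimension's contribution:
  +A: nom +12.950 → Σnom=12.950; wc +0.060/-0.480 → slack +0.060/-0.480; half-tol=0.270, Σhalf²=0.072900
  +B: nom +10.900 → Σnom=23.850; wc +0.330/-0.070 → slack +0.390/-0.550; half-tol=0.200, Σhalf²=0.112900
  +C: nom +21.500 → Σnom=45.350; wc +0.070/-0.130 → slack +0.460/-0.680; half-tol=0.100, Σhalf²=0.122900
  +D: nom +38.200 → Σnom=83.550; wc +0.340/-0.270 → slack +0.800/-0.950; half-tol=0.305, Σhalf²=0.215925
  -E: nom -26.800 → Σnom=56.750; wc +0.116/-0.030 → slack +0.916/-0.980; half-tol=0.073, Σhalf²=0.221254
  -F: nom -17.710 → Σnom=39.040; wc +0.420/-0.017 → slack +1.336/-0.997; half-tol=0.218, Σhalf²=0.268996
Nominal = 39.040. Worst-case = [39.040 - 0.997, 39.040 + 1.336] = [38.043, 40.376]. RSS = √0.268996 = 0.519.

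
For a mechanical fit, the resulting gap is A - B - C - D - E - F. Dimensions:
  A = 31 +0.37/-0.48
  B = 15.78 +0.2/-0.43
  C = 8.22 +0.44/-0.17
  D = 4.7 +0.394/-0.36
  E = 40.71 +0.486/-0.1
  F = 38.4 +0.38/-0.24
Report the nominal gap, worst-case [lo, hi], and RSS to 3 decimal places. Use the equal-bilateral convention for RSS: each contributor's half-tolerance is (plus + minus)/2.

nominal=-76.810 wc=[-79.190,-75.140] rss=0.835

Stack each dimension's contribution:
  +A: nom +31.000 → Σnom=31.000; wc +0.370/-0.480 → slack +0.370/-0.480; half-tol=0.425, Σhalf²=0.180625
  -B: nom -15.780 → Σnom=15.220; wc +0.430/-0.200 → slack +0.800/-0.680; half-tol=0.315, Σhalf²=0.279850
  -C: nom -8.220 → Σnom=7.000; wc +0.170/-0.440 → slack +0.970/-1.120; half-tol=0.305, Σhalf²=0.372875
  -D: nom -4.700 → Σnom=2.300; wc +0.360/-0.394 → slack +1.330/-1.514; half-tol=0.377, Σhalf²=0.515004
  -E: nom -40.710 → Σnom=-38.410; wc +0.100/-0.486 → slack +1.430/-2.000; half-tol=0.293, Σhalf²=0.600853
  -F: nom -38.400 → Σnom=-76.810; wc +0.240/-0.380 → slack +1.670/-2.380; half-tol=0.310, Σhalf²=0.696953
Nominal = -76.810. Worst-case = [-76.810 - 2.380, -76.810 + 1.670] = [-79.190, -75.140]. RSS = √0.696953 = 0.835.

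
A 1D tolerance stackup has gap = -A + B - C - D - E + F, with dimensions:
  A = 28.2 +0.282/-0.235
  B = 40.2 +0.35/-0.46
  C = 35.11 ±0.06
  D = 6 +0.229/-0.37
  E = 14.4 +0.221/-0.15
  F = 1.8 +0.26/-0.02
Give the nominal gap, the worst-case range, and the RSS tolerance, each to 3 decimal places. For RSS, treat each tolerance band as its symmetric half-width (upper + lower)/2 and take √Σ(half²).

Stack each dimension's contribution:
  -A: nom -28.200 → Σnom=-28.200; wc +0.235/-0.282 → slack +0.235/-0.282; half-tol=0.258, Σhalf²=0.066822
  +B: nom +40.200 → Σnom=12.000; wc +0.350/-0.460 → slack +0.585/-0.742; half-tol=0.405, Σhalf²=0.230847
  -C: nom -35.110 → Σnom=-23.110; wc +0.060/-0.060 → slack +0.645/-0.802; half-tol=0.060, Σhalf²=0.234447
  -D: nom -6.000 → Σnom=-29.110; wc +0.370/-0.229 → slack +1.015/-1.031; half-tol=0.299, Σhalf²=0.324147
  -E: nom -14.400 → Σnom=-43.510; wc +0.150/-0.221 → slack +1.165/-1.252; half-tol=0.185, Σhalf²=0.358558
  +F: nom +1.800 → Σnom=-41.710; wc +0.260/-0.020 → slack +1.425/-1.272; half-tol=0.140, Σhalf²=0.378158
Nominal = -41.710. Worst-case = [-41.710 - 1.272, -41.710 + 1.425] = [-42.982, -40.285]. RSS = √0.378158 = 0.615.

nominal=-41.710 wc=[-42.982,-40.285] rss=0.615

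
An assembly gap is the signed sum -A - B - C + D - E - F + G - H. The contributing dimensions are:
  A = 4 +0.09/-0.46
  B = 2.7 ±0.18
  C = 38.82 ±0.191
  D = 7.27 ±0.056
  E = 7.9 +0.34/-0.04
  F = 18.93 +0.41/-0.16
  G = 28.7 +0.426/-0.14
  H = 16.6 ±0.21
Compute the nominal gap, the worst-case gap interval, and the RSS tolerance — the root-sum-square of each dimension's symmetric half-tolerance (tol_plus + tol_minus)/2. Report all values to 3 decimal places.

Stack each dimension's contribution:
  -A: nom -4.000 → Σnom=-4.000; wc +0.460/-0.090 → slack +0.460/-0.090; half-tol=0.275, Σhalf²=0.075625
  -B: nom -2.700 → Σnom=-6.700; wc +0.180/-0.180 → slack +0.640/-0.270; half-tol=0.180, Σhalf²=0.108025
  -C: nom -38.820 → Σnom=-45.520; wc +0.191/-0.191 → slack +0.831/-0.461; half-tol=0.191, Σhalf²=0.144506
  +D: nom +7.270 → Σnom=-38.250; wc +0.056/-0.056 → slack +0.887/-0.517; half-tol=0.056, Σhalf²=0.147642
  -E: nom -7.900 → Σnom=-46.150; wc +0.040/-0.340 → slack +0.927/-0.857; half-tol=0.190, Σhalf²=0.183742
  -F: nom -18.930 → Σnom=-65.080; wc +0.160/-0.410 → slack +1.087/-1.267; half-tol=0.285, Σhalf²=0.264967
  +G: nom +28.700 → Σnom=-36.380; wc +0.426/-0.140 → slack +1.513/-1.407; half-tol=0.283, Σhalf²=0.345056
  -H: nom -16.600 → Σnom=-52.980; wc +0.210/-0.210 → slack +1.723/-1.617; half-tol=0.210, Σhalf²=0.389156
Nominal = -52.980. Worst-case = [-52.980 - 1.617, -52.980 + 1.723] = [-54.597, -51.257]. RSS = √0.389156 = 0.624.

nominal=-52.980 wc=[-54.597,-51.257] rss=0.624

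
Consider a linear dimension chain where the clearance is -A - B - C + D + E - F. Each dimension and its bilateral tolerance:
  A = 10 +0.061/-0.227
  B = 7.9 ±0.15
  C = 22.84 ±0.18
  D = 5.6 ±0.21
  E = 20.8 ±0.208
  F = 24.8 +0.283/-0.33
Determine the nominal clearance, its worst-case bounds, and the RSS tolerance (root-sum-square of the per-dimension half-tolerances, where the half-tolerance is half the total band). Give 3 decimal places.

Stack each dimension's contribution:
  -A: nom -10.000 → Σnom=-10.000; wc +0.227/-0.061 → slack +0.227/-0.061; half-tol=0.144, Σhalf²=0.020736
  -B: nom -7.900 → Σnom=-17.900; wc +0.150/-0.150 → slack +0.377/-0.211; half-tol=0.150, Σhalf²=0.043236
  -C: nom -22.840 → Σnom=-40.740; wc +0.180/-0.180 → slack +0.557/-0.391; half-tol=0.180, Σhalf²=0.075636
  +D: nom +5.600 → Σnom=-35.140; wc +0.210/-0.210 → slack +0.767/-0.601; half-tol=0.210, Σhalf²=0.119736
  +E: nom +20.800 → Σnom=-14.340; wc +0.208/-0.208 → slack +0.975/-0.809; half-tol=0.208, Σhalf²=0.163000
  -F: nom -24.800 → Σnom=-39.140; wc +0.330/-0.283 → slack +1.305/-1.092; half-tol=0.306, Σhalf²=0.256942
Nominal = -39.140. Worst-case = [-39.140 - 1.092, -39.140 + 1.305] = [-40.232, -37.835]. RSS = √0.256942 = 0.507.

nominal=-39.140 wc=[-40.232,-37.835] rss=0.507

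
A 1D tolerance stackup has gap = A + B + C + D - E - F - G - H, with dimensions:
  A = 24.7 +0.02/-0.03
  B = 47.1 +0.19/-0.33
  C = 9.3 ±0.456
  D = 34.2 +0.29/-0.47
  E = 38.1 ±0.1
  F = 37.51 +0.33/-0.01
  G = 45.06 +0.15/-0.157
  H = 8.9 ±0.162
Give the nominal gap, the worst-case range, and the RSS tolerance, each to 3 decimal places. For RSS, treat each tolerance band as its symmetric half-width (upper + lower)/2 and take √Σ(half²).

nominal=-14.270 wc=[-16.298,-12.885] rss=0.714

Stack each dimension's contribution:
  +A: nom +24.700 → Σnom=24.700; wc +0.020/-0.030 → slack +0.020/-0.030; half-tol=0.025, Σhalf²=0.000625
  +B: nom +47.100 → Σnom=71.800; wc +0.190/-0.330 → slack +0.210/-0.360; half-tol=0.260, Σhalf²=0.068225
  +C: nom +9.300 → Σnom=81.100; wc +0.456/-0.456 → slack +0.666/-0.816; half-tol=0.456, Σhalf²=0.276161
  +D: nom +34.200 → Σnom=115.300; wc +0.290/-0.470 → slack +0.956/-1.286; half-tol=0.380, Σhalf²=0.420561
  -E: nom -38.100 → Σnom=77.200; wc +0.100/-0.100 → slack +1.056/-1.386; half-tol=0.100, Σhalf²=0.430561
  -F: nom -37.510 → Σnom=39.690; wc +0.010/-0.330 → slack +1.066/-1.716; half-tol=0.170, Σhalf²=0.459461
  -G: nom -45.060 → Σnom=-5.370; wc +0.157/-0.150 → slack +1.223/-1.866; half-tol=0.153, Σhalf²=0.483023
  -H: nom -8.900 → Σnom=-14.270; wc +0.162/-0.162 → slack +1.385/-2.028; half-tol=0.162, Σhalf²=0.509267
Nominal = -14.270. Worst-case = [-14.270 - 2.028, -14.270 + 1.385] = [-16.298, -12.885]. RSS = √0.509267 = 0.714.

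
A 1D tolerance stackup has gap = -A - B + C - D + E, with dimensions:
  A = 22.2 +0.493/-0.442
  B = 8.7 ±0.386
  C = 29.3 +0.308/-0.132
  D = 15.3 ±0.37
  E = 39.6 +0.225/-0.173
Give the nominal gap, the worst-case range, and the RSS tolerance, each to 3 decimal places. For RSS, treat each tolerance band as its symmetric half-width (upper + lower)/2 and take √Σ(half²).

nominal=22.700 wc=[21.146,24.431] rss=0.770

Stack each dimension's contribution:
  -A: nom -22.200 → Σnom=-22.200; wc +0.442/-0.493 → slack +0.442/-0.493; half-tol=0.468, Σhalf²=0.218556
  -B: nom -8.700 → Σnom=-30.900; wc +0.386/-0.386 → slack +0.828/-0.879; half-tol=0.386, Σhalf²=0.367552
  +C: nom +29.300 → Σnom=-1.600; wc +0.308/-0.132 → slack +1.136/-1.011; half-tol=0.220, Σhalf²=0.415952
  -D: nom -15.300 → Σnom=-16.900; wc +0.370/-0.370 → slack +1.506/-1.381; half-tol=0.370, Σhalf²=0.552852
  +E: nom +39.600 → Σnom=22.700; wc +0.225/-0.173 → slack +1.731/-1.554; half-tol=0.199, Σhalf²=0.592453
Nominal = 22.700. Worst-case = [22.700 - 1.554, 22.700 + 1.731] = [21.146, 24.431]. RSS = √0.592453 = 0.770.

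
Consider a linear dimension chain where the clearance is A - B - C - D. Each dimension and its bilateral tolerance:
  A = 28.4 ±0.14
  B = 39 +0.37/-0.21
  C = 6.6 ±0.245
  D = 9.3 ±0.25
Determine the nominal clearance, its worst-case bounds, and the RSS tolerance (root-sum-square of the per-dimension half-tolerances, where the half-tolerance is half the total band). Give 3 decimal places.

nominal=-26.500 wc=[-27.505,-25.655] rss=0.476

Stack each dimension's contribution:
  +A: nom +28.400 → Σnom=28.400; wc +0.140/-0.140 → slack +0.140/-0.140; half-tol=0.140, Σhalf²=0.019600
  -B: nom -39.000 → Σnom=-10.600; wc +0.210/-0.370 → slack +0.350/-0.510; half-tol=0.290, Σhalf²=0.103700
  -C: nom -6.600 → Σnom=-17.200; wc +0.245/-0.245 → slack +0.595/-0.755; half-tol=0.245, Σhalf²=0.163725
  -D: nom -9.300 → Σnom=-26.500; wc +0.250/-0.250 → slack +0.845/-1.005; half-tol=0.250, Σhalf²=0.226225
Nominal = -26.500. Worst-case = [-26.500 - 1.005, -26.500 + 0.845] = [-27.505, -25.655]. RSS = √0.226225 = 0.476.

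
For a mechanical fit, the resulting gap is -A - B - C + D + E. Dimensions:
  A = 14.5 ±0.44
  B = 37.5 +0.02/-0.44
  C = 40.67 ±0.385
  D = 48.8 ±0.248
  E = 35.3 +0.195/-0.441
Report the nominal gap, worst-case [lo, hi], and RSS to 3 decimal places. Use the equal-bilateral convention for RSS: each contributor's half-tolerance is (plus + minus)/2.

Stack each dimension's contribution:
  -A: nom -14.500 → Σnom=-14.500; wc +0.440/-0.440 → slack +0.440/-0.440; half-tol=0.440, Σhalf²=0.193600
  -B: nom -37.500 → Σnom=-52.000; wc +0.440/-0.020 → slack +0.880/-0.460; half-tol=0.230, Σhalf²=0.246500
  -C: nom -40.670 → Σnom=-92.670; wc +0.385/-0.385 → slack +1.265/-0.845; half-tol=0.385, Σhalf²=0.394725
  +D: nom +48.800 → Σnom=-43.870; wc +0.248/-0.248 → slack +1.513/-1.093; half-tol=0.248, Σhalf²=0.456229
  +E: nom +35.300 → Σnom=-8.570; wc +0.195/-0.441 → slack +1.708/-1.534; half-tol=0.318, Σhalf²=0.557353
Nominal = -8.570. Worst-case = [-8.570 - 1.534, -8.570 + 1.708] = [-10.104, -6.862]. RSS = √0.557353 = 0.747.

nominal=-8.570 wc=[-10.104,-6.862] rss=0.747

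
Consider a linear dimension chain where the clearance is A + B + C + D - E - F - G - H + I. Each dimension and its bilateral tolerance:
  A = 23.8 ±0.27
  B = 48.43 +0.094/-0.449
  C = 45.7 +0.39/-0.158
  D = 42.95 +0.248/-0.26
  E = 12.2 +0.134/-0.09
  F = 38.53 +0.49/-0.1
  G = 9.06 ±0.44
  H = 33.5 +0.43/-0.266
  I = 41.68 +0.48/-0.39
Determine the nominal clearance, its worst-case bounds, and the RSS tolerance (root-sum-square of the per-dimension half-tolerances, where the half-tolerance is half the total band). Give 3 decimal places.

Stack each dimension's contribution:
  +A: nom +23.800 → Σnom=23.800; wc +0.270/-0.270 → slack +0.270/-0.270; half-tol=0.270, Σhalf²=0.072900
  +B: nom +48.430 → Σnom=72.230; wc +0.094/-0.449 → slack +0.364/-0.719; half-tol=0.272, Σhalf²=0.146612
  +C: nom +45.700 → Σnom=117.930; wc +0.390/-0.158 → slack +0.754/-0.877; half-tol=0.274, Σhalf²=0.221688
  +D: nom +42.950 → Σnom=160.880; wc +0.248/-0.260 → slack +1.002/-1.137; half-tol=0.254, Σhalf²=0.286204
  -E: nom -12.200 → Σnom=148.680; wc +0.090/-0.134 → slack +1.092/-1.271; half-tol=0.112, Σhalf²=0.298748
  -F: nom -38.530 → Σnom=110.150; wc +0.100/-0.490 → slack +1.192/-1.761; half-tol=0.295, Σhalf²=0.385773
  -G: nom -9.060 → Σnom=101.090; wc +0.440/-0.440 → slack +1.632/-2.201; half-tol=0.440, Σhalf²=0.579373
  -H: nom -33.500 → Σnom=67.590; wc +0.266/-0.430 → slack +1.898/-2.631; half-tol=0.348, Σhalf²=0.700477
  +I: nom +41.680 → Σnom=109.270; wc +0.480/-0.390 → slack +2.378/-3.021; half-tol=0.435, Σhalf²=0.889702
Nominal = 109.270. Worst-case = [109.270 - 3.021, 109.270 + 2.378] = [106.249, 111.648]. RSS = √0.889702 = 0.943.

nominal=109.270 wc=[106.249,111.648] rss=0.943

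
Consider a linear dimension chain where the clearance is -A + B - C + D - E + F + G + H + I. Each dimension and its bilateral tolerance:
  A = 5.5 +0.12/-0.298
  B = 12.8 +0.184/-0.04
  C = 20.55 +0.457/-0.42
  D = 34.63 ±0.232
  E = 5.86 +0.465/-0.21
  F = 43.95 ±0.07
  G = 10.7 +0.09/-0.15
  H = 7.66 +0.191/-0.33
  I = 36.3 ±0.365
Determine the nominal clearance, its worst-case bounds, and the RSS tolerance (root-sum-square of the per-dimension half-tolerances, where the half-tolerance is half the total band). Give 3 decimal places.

nominal=114.130 wc=[111.901,116.190] rss=0.798

Stack each dimension's contribution:
  -A: nom -5.500 → Σnom=-5.500; wc +0.298/-0.120 → slack +0.298/-0.120; half-tol=0.209, Σhalf²=0.043681
  +B: nom +12.800 → Σnom=7.300; wc +0.184/-0.040 → slack +0.482/-0.160; half-tol=0.112, Σhalf²=0.056225
  -C: nom -20.550 → Σnom=-13.250; wc +0.420/-0.457 → slack +0.902/-0.617; half-tol=0.439, Σhalf²=0.248507
  +D: nom +34.630 → Σnom=21.380; wc +0.232/-0.232 → slack +1.134/-0.849; half-tol=0.232, Σhalf²=0.302331
  -E: nom -5.860 → Σnom=15.520; wc +0.210/-0.465 → slack +1.344/-1.314; half-tol=0.338, Σhalf²=0.416238
  +F: nom +43.950 → Σnom=59.470; wc +0.070/-0.070 → slack +1.414/-1.384; half-tol=0.070, Σhalf²=0.421138
  +G: nom +10.700 → Σnom=70.170; wc +0.090/-0.150 → slack +1.504/-1.534; half-tol=0.120, Σhalf²=0.435538
  +H: nom +7.660 → Σnom=77.830; wc +0.191/-0.330 → slack +1.695/-1.864; half-tol=0.261, Σhalf²=0.503398
  +I: nom +36.300 → Σnom=114.130; wc +0.365/-0.365 → slack +2.060/-2.229; half-tol=0.365, Σhalf²=0.636623
Nominal = 114.130. Worst-case = [114.130 - 2.229, 114.130 + 2.060] = [111.901, 116.190]. RSS = √0.636623 = 0.798.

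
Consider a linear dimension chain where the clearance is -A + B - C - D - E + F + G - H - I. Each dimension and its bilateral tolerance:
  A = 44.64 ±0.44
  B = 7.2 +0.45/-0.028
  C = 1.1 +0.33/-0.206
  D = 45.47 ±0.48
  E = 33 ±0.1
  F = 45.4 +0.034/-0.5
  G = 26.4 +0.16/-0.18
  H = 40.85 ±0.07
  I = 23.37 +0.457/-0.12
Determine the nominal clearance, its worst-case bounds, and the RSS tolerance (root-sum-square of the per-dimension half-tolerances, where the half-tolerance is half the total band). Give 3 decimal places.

nominal=-109.430 wc=[-112.015,-107.370] rss=0.867

Stack each dimension's contribution:
  -A: nom -44.640 → Σnom=-44.640; wc +0.440/-0.440 → slack +0.440/-0.440; half-tol=0.440, Σhalf²=0.193600
  +B: nom +7.200 → Σnom=-37.440; wc +0.450/-0.028 → slack +0.890/-0.468; half-tol=0.239, Σhalf²=0.250721
  -C: nom -1.100 → Σnom=-38.540; wc +0.206/-0.330 → slack +1.096/-0.798; half-tol=0.268, Σhalf²=0.322545
  -D: nom -45.470 → Σnom=-84.010; wc +0.480/-0.480 → slack +1.576/-1.278; half-tol=0.480, Σhalf²=0.552945
  -E: nom -33.000 → Σnom=-117.010; wc +0.100/-0.100 → slack +1.676/-1.378; half-tol=0.100, Σhalf²=0.562945
  +F: nom +45.400 → Σnom=-71.610; wc +0.034/-0.500 → slack +1.710/-1.878; half-tol=0.267, Σhalf²=0.634234
  +G: nom +26.400 → Σnom=-45.210; wc +0.160/-0.180 → slack +1.870/-2.058; half-tol=0.170, Σhalf²=0.663134
  -H: nom -40.850 → Σnom=-86.060; wc +0.070/-0.070 → slack +1.940/-2.128; half-tol=0.070, Σhalf²=0.668034
  -I: nom -23.370 → Σnom=-109.430; wc +0.120/-0.457 → slack +2.060/-2.585; half-tol=0.288, Σhalf²=0.751266
Nominal = -109.430. Worst-case = [-109.430 - 2.585, -109.430 + 2.060] = [-112.015, -107.370]. RSS = √0.751266 = 0.867.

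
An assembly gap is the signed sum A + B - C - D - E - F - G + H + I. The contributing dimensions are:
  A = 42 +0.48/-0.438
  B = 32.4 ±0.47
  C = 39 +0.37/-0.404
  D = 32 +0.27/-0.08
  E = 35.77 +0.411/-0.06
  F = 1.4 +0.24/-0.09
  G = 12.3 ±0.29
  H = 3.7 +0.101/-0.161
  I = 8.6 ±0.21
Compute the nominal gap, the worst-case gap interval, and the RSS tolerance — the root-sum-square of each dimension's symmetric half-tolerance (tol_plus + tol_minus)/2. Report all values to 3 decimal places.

Stack each dimension's contribution:
  +A: nom +42.000 → Σnom=42.000; wc +0.480/-0.438 → slack +0.480/-0.438; half-tol=0.459, Σhalf²=0.210681
  +B: nom +32.400 → Σnom=74.400; wc +0.470/-0.470 → slack +0.950/-0.908; half-tol=0.470, Σhalf²=0.431581
  -C: nom -39.000 → Σnom=35.400; wc +0.404/-0.370 → slack +1.354/-1.278; half-tol=0.387, Σhalf²=0.581350
  -D: nom -32.000 → Σnom=3.400; wc +0.080/-0.270 → slack +1.434/-1.548; half-tol=0.175, Σhalf²=0.611975
  -E: nom -35.770 → Σnom=-32.370; wc +0.060/-0.411 → slack +1.494/-1.959; half-tol=0.235, Σhalf²=0.667435
  -F: nom -1.400 → Σnom=-33.770; wc +0.090/-0.240 → slack +1.584/-2.199; half-tol=0.165, Σhalf²=0.694660
  -G: nom -12.300 → Σnom=-46.070; wc +0.290/-0.290 → slack +1.874/-2.489; half-tol=0.290, Σhalf²=0.778760
  +H: nom +3.700 → Σnom=-42.370; wc +0.101/-0.161 → slack +1.975/-2.650; half-tol=0.131, Σhalf²=0.795921
  +I: nom +8.600 → Σnom=-33.770; wc +0.210/-0.210 → slack +2.185/-2.860; half-tol=0.210, Σhalf²=0.840021
Nominal = -33.770. Worst-case = [-33.770 - 2.860, -33.770 + 2.185] = [-36.630, -31.585]. RSS = √0.840021 = 0.917.

nominal=-33.770 wc=[-36.630,-31.585] rss=0.917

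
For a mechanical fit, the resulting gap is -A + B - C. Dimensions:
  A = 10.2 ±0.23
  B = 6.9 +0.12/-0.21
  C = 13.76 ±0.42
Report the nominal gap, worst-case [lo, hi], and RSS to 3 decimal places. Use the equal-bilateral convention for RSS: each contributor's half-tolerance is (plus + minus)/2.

nominal=-17.060 wc=[-17.920,-16.290] rss=0.506

Stack each dimension's contribution:
  -A: nom -10.200 → Σnom=-10.200; wc +0.230/-0.230 → slack +0.230/-0.230; half-tol=0.230, Σhalf²=0.052900
  +B: nom +6.900 → Σnom=-3.300; wc +0.120/-0.210 → slack +0.350/-0.440; half-tol=0.165, Σhalf²=0.080125
  -C: nom -13.760 → Σnom=-17.060; wc +0.420/-0.420 → slack +0.770/-0.860; half-tol=0.420, Σhalf²=0.256525
Nominal = -17.060. Worst-case = [-17.060 - 0.860, -17.060 + 0.770] = [-17.920, -16.290]. RSS = √0.256525 = 0.506.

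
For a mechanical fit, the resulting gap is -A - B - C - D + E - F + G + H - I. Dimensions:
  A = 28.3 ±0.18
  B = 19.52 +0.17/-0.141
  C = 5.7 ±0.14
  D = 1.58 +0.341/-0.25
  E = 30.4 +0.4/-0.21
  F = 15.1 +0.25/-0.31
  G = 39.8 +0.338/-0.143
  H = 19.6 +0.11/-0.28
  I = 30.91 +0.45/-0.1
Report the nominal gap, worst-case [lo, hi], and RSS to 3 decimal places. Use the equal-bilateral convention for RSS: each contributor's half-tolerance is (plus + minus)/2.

Stack each dimension's contribution:
  -A: nom -28.300 → Σnom=-28.300; wc +0.180/-0.180 → slack +0.180/-0.180; half-tol=0.180, Σhalf²=0.032400
  -B: nom -19.520 → Σnom=-47.820; wc +0.141/-0.170 → slack +0.321/-0.350; half-tol=0.155, Σhalf²=0.056580
  -C: nom -5.700 → Σnom=-53.520; wc +0.140/-0.140 → slack +0.461/-0.490; half-tol=0.140, Σhalf²=0.076180
  -D: nom -1.580 → Σnom=-55.100; wc +0.250/-0.341 → slack +0.711/-0.831; half-tol=0.295, Σhalf²=0.163500
  +E: nom +30.400 → Σnom=-24.700; wc +0.400/-0.210 → slack +1.111/-1.041; half-tol=0.305, Σhalf²=0.256525
  -F: nom -15.100 → Σnom=-39.800; wc +0.310/-0.250 → slack +1.421/-1.291; half-tol=0.280, Σhalf²=0.334925
  +G: nom +39.800 → Σnom=-0.000; wc +0.338/-0.143 → slack +1.759/-1.434; half-tol=0.240, Σhalf²=0.392766
  +H: nom +19.600 → Σnom=19.600; wc +0.110/-0.280 → slack +1.869/-1.714; half-tol=0.195, Σhalf²=0.430791
  -I: nom -30.910 → Σnom=-11.310; wc +0.100/-0.450 → slack +1.969/-2.164; half-tol=0.275, Σhalf²=0.506416
Nominal = -11.310. Worst-case = [-11.310 - 2.164, -11.310 + 1.969] = [-13.474, -9.341]. RSS = √0.506416 = 0.712.

nominal=-11.310 wc=[-13.474,-9.341] rss=0.712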